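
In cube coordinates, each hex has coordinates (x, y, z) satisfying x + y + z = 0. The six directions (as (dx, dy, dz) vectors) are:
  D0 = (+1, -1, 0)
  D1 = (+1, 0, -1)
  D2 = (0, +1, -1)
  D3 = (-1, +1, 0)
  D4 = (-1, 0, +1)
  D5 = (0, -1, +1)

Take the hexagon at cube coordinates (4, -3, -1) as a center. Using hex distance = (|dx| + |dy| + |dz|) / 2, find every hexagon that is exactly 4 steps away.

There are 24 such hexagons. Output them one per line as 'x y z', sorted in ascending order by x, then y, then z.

Answer: 0 -3 3
0 -2 2
0 -1 1
0 0 0
0 1 -1
1 -4 3
1 1 -2
2 -5 3
2 1 -3
3 -6 3
3 1 -4
4 -7 3
4 1 -5
5 -7 2
5 0 -5
6 -7 1
6 -1 -5
7 -7 0
7 -2 -5
8 -7 -1
8 -6 -2
8 -5 -3
8 -4 -4
8 -3 -5

Derivation:
Walk ring at distance 4 from (4, -3, -1):
Start at center + D4*4 = (0, -3, 3)
  hex 0: (0, -3, 3)
  hex 1: (1, -4, 3)
  hex 2: (2, -5, 3)
  hex 3: (3, -6, 3)
  hex 4: (4, -7, 3)
  hex 5: (5, -7, 2)
  hex 6: (6, -7, 1)
  hex 7: (7, -7, 0)
  hex 8: (8, -7, -1)
  hex 9: (8, -6, -2)
  hex 10: (8, -5, -3)
  hex 11: (8, -4, -4)
  hex 12: (8, -3, -5)
  hex 13: (7, -2, -5)
  hex 14: (6, -1, -5)
  hex 15: (5, 0, -5)
  hex 16: (4, 1, -5)
  hex 17: (3, 1, -4)
  hex 18: (2, 1, -3)
  hex 19: (1, 1, -2)
  hex 20: (0, 1, -1)
  hex 21: (0, 0, 0)
  hex 22: (0, -1, 1)
  hex 23: (0, -2, 2)
Sorted: 24 hexes.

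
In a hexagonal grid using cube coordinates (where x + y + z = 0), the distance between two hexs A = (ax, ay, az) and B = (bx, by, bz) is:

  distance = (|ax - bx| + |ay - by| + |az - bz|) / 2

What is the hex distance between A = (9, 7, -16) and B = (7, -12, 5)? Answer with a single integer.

|ax - bx| = |9 - 7| = 2
|ay - by| = |7 - (-12)| = 19
|az - bz| = |-16 - 5| = 21
distance = (2 + 19 + 21) / 2 = 42 / 2 = 21

Answer: 21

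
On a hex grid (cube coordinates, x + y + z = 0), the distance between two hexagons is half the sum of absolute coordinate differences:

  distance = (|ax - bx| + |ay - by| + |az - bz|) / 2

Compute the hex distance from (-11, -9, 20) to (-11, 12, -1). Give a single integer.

Answer: 21

Derivation:
|ax - bx| = |-11 - (-11)| = 0
|ay - by| = |-9 - 12| = 21
|az - bz| = |20 - (-1)| = 21
distance = (0 + 21 + 21) / 2 = 42 / 2 = 21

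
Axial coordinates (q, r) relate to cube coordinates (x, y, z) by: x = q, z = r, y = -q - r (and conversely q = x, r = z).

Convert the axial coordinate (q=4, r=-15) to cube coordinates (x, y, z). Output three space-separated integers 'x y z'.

x = q = 4
z = r = -15
y = -x - z = -(4) - (-15) = 11

Answer: 4 11 -15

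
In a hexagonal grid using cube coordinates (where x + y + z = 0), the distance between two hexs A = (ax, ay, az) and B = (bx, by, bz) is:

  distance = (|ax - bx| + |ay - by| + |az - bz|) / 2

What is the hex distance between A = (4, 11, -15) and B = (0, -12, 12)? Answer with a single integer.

Answer: 27

Derivation:
|ax - bx| = |4 - 0| = 4
|ay - by| = |11 - (-12)| = 23
|az - bz| = |-15 - 12| = 27
distance = (4 + 23 + 27) / 2 = 54 / 2 = 27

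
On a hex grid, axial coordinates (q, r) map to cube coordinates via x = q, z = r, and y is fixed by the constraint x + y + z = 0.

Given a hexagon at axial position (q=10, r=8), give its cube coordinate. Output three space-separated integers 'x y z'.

x = q = 10
z = r = 8
y = -x - z = -(10) - (8) = -18

Answer: 10 -18 8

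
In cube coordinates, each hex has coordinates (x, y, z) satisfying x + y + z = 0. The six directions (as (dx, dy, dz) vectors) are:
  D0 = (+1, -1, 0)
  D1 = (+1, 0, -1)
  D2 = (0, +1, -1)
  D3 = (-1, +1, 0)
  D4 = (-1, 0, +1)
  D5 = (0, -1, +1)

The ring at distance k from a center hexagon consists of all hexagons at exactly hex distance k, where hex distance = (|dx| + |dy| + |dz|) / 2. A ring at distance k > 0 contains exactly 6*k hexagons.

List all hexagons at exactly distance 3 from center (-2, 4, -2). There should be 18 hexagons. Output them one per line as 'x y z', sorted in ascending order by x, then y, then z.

Walk ring at distance 3 from (-2, 4, -2):
Start at center + D4*3 = (-5, 4, 1)
  hex 0: (-5, 4, 1)
  hex 1: (-4, 3, 1)
  hex 2: (-3, 2, 1)
  hex 3: (-2, 1, 1)
  hex 4: (-1, 1, 0)
  hex 5: (0, 1, -1)
  hex 6: (1, 1, -2)
  hex 7: (1, 2, -3)
  hex 8: (1, 3, -4)
  hex 9: (1, 4, -5)
  hex 10: (0, 5, -5)
  hex 11: (-1, 6, -5)
  hex 12: (-2, 7, -5)
  hex 13: (-3, 7, -4)
  hex 14: (-4, 7, -3)
  hex 15: (-5, 7, -2)
  hex 16: (-5, 6, -1)
  hex 17: (-5, 5, 0)
Sorted: 18 hexes.

Answer: -5 4 1
-5 5 0
-5 6 -1
-5 7 -2
-4 3 1
-4 7 -3
-3 2 1
-3 7 -4
-2 1 1
-2 7 -5
-1 1 0
-1 6 -5
0 1 -1
0 5 -5
1 1 -2
1 2 -3
1 3 -4
1 4 -5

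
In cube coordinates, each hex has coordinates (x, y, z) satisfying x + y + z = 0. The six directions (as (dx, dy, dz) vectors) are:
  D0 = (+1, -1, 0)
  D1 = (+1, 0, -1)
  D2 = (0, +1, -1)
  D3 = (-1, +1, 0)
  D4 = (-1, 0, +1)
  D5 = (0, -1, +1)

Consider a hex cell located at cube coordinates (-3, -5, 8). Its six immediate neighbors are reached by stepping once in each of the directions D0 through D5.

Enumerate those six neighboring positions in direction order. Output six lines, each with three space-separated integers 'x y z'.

Answer: -2 -6 8
-2 -5 7
-3 -4 7
-4 -4 8
-4 -5 9
-3 -6 9

Derivation:
Center: (-3, -5, 8). Add each direction:
  D0: (-3, -5, 8) + (1, -1, 0) = (-2, -6, 8)
  D1: (-3, -5, 8) + (1, 0, -1) = (-2, -5, 7)
  D2: (-3, -5, 8) + (0, 1, -1) = (-3, -4, 7)
  D3: (-3, -5, 8) + (-1, 1, 0) = (-4, -4, 8)
  D4: (-3, -5, 8) + (-1, 0, 1) = (-4, -5, 9)
  D5: (-3, -5, 8) + (0, -1, 1) = (-3, -6, 9)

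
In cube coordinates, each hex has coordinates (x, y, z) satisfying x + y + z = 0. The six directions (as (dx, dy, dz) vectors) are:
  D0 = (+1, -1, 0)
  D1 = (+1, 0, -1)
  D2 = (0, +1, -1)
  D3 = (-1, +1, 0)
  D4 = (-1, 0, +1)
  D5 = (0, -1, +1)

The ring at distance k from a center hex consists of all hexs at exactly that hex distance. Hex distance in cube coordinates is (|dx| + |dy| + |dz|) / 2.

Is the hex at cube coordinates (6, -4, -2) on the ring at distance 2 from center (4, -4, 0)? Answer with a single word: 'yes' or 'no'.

Answer: yes

Derivation:
|px - cx| = |6 - 4| = 2
|py - cy| = |-4 - (-4)| = 0
|pz - cz| = |-2 - 0| = 2
distance = (2+0+2)/2 = 4/2 = 2
radius = 2; distance == radius -> yes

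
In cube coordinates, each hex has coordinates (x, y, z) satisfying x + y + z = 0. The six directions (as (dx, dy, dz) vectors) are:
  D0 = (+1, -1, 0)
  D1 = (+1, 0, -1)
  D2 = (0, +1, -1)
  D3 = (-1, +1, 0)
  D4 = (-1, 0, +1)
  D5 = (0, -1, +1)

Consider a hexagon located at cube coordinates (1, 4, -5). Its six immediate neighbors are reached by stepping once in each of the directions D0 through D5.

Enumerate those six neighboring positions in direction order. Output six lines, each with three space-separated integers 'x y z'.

Answer: 2 3 -5
2 4 -6
1 5 -6
0 5 -5
0 4 -4
1 3 -4

Derivation:
Center: (1, 4, -5). Add each direction:
  D0: (1, 4, -5) + (1, -1, 0) = (2, 3, -5)
  D1: (1, 4, -5) + (1, 0, -1) = (2, 4, -6)
  D2: (1, 4, -5) + (0, 1, -1) = (1, 5, -6)
  D3: (1, 4, -5) + (-1, 1, 0) = (0, 5, -5)
  D4: (1, 4, -5) + (-1, 0, 1) = (0, 4, -4)
  D5: (1, 4, -5) + (0, -1, 1) = (1, 3, -4)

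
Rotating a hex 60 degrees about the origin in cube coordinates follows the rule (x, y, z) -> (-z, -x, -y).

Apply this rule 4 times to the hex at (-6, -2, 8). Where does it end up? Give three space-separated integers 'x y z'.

Answer: 8 -6 -2

Derivation:
Start: (-6, -2, 8)
Step 1: (-6, -2, 8) -> (-(8), -(-6), -(-2)) = (-8, 6, 2)
Step 2: (-8, 6, 2) -> (-(2), -(-8), -(6)) = (-2, 8, -6)
Step 3: (-2, 8, -6) -> (-(-6), -(-2), -(8)) = (6, 2, -8)
Step 4: (6, 2, -8) -> (-(-8), -(6), -(2)) = (8, -6, -2)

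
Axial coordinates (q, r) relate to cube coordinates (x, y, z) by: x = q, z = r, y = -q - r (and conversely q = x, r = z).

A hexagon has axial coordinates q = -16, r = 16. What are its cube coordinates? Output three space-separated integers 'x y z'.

x = q = -16
z = r = 16
y = -x - z = -(-16) - (16) = 0

Answer: -16 0 16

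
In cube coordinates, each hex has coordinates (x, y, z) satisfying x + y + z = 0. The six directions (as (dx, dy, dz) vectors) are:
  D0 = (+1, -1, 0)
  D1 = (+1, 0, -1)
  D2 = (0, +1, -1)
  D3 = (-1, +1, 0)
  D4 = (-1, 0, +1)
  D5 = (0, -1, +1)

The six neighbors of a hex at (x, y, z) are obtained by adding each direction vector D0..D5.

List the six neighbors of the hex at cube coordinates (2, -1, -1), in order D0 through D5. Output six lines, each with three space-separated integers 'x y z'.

Answer: 3 -2 -1
3 -1 -2
2 0 -2
1 0 -1
1 -1 0
2 -2 0

Derivation:
Center: (2, -1, -1). Add each direction:
  D0: (2, -1, -1) + (1, -1, 0) = (3, -2, -1)
  D1: (2, -1, -1) + (1, 0, -1) = (3, -1, -2)
  D2: (2, -1, -1) + (0, 1, -1) = (2, 0, -2)
  D3: (2, -1, -1) + (-1, 1, 0) = (1, 0, -1)
  D4: (2, -1, -1) + (-1, 0, 1) = (1, -1, 0)
  D5: (2, -1, -1) + (0, -1, 1) = (2, -2, 0)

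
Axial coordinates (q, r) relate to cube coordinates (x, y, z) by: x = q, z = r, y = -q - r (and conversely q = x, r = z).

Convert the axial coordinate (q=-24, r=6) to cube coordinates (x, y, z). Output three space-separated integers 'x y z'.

x = q = -24
z = r = 6
y = -x - z = -(-24) - (6) = 18

Answer: -24 18 6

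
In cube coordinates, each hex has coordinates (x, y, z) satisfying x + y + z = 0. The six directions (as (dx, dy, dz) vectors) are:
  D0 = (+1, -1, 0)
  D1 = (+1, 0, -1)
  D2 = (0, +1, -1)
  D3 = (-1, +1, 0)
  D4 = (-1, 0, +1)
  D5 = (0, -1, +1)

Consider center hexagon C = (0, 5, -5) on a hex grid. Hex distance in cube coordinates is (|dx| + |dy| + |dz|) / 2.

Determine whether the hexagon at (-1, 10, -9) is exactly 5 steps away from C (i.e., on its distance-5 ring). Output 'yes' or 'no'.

Answer: yes

Derivation:
|px - cx| = |-1 - 0| = 1
|py - cy| = |10 - 5| = 5
|pz - cz| = |-9 - (-5)| = 4
distance = (1+5+4)/2 = 10/2 = 5
radius = 5; distance == radius -> yes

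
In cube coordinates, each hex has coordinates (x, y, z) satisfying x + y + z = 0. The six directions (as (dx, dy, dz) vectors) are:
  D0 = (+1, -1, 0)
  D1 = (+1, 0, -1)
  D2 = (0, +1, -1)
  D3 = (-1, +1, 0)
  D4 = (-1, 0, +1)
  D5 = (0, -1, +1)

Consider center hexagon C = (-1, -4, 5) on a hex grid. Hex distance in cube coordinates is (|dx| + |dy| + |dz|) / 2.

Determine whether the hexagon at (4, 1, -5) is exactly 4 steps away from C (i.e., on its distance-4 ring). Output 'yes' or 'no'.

|px - cx| = |4 - (-1)| = 5
|py - cy| = |1 - (-4)| = 5
|pz - cz| = |-5 - 5| = 10
distance = (5+5+10)/2 = 20/2 = 10
radius = 4; distance != radius -> no

Answer: no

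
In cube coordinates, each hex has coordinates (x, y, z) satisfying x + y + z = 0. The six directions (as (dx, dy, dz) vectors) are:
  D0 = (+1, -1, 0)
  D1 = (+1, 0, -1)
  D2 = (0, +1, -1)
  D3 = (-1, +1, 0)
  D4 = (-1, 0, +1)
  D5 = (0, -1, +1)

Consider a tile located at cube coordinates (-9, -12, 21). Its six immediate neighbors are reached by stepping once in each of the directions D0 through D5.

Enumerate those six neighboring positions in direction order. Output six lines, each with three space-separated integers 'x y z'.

Center: (-9, -12, 21). Add each direction:
  D0: (-9, -12, 21) + (1, -1, 0) = (-8, -13, 21)
  D1: (-9, -12, 21) + (1, 0, -1) = (-8, -12, 20)
  D2: (-9, -12, 21) + (0, 1, -1) = (-9, -11, 20)
  D3: (-9, -12, 21) + (-1, 1, 0) = (-10, -11, 21)
  D4: (-9, -12, 21) + (-1, 0, 1) = (-10, -12, 22)
  D5: (-9, -12, 21) + (0, -1, 1) = (-9, -13, 22)

Answer: -8 -13 21
-8 -12 20
-9 -11 20
-10 -11 21
-10 -12 22
-9 -13 22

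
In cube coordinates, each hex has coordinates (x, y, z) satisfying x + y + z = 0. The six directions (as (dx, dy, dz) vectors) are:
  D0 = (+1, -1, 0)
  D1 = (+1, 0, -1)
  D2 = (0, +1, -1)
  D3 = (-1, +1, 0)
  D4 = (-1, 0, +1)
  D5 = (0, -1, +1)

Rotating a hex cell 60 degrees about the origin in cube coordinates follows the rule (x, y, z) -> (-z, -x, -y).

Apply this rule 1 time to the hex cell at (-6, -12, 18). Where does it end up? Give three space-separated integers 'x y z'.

Answer: -18 6 12

Derivation:
Start: (-6, -12, 18)
Step 1: (-6, -12, 18) -> (-(18), -(-6), -(-12)) = (-18, 6, 12)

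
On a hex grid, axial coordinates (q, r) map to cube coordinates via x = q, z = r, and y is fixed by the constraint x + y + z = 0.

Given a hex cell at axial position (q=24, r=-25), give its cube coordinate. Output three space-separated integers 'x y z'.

x = q = 24
z = r = -25
y = -x - z = -(24) - (-25) = 1

Answer: 24 1 -25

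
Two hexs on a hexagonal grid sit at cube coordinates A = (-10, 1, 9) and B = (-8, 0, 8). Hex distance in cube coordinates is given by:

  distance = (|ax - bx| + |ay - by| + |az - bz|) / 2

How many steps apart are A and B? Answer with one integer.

|ax - bx| = |-10 - (-8)| = 2
|ay - by| = |1 - 0| = 1
|az - bz| = |9 - 8| = 1
distance = (2 + 1 + 1) / 2 = 4 / 2 = 2

Answer: 2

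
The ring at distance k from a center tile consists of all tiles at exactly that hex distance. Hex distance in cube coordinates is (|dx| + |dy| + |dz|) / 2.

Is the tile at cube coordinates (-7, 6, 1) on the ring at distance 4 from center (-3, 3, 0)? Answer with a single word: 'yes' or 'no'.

Answer: yes

Derivation:
|px - cx| = |-7 - (-3)| = 4
|py - cy| = |6 - 3| = 3
|pz - cz| = |1 - 0| = 1
distance = (4+3+1)/2 = 8/2 = 4
radius = 4; distance == radius -> yes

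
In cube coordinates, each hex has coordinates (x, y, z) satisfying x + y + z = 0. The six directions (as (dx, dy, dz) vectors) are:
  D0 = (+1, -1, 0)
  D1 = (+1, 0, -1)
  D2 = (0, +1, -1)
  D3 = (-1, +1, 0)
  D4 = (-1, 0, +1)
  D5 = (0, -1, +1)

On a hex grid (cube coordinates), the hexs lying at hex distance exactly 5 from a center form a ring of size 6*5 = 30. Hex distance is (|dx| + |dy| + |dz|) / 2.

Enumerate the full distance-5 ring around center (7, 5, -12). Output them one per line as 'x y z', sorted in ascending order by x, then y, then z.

Answer: 2 5 -7
2 6 -8
2 7 -9
2 8 -10
2 9 -11
2 10 -12
3 4 -7
3 10 -13
4 3 -7
4 10 -14
5 2 -7
5 10 -15
6 1 -7
6 10 -16
7 0 -7
7 10 -17
8 0 -8
8 9 -17
9 0 -9
9 8 -17
10 0 -10
10 7 -17
11 0 -11
11 6 -17
12 0 -12
12 1 -13
12 2 -14
12 3 -15
12 4 -16
12 5 -17

Derivation:
Walk ring at distance 5 from (7, 5, -12):
Start at center + D4*5 = (2, 5, -7)
  hex 0: (2, 5, -7)
  hex 1: (3, 4, -7)
  hex 2: (4, 3, -7)
  hex 3: (5, 2, -7)
  hex 4: (6, 1, -7)
  hex 5: (7, 0, -7)
  hex 6: (8, 0, -8)
  hex 7: (9, 0, -9)
  hex 8: (10, 0, -10)
  hex 9: (11, 0, -11)
  hex 10: (12, 0, -12)
  hex 11: (12, 1, -13)
  hex 12: (12, 2, -14)
  hex 13: (12, 3, -15)
  hex 14: (12, 4, -16)
  hex 15: (12, 5, -17)
  hex 16: (11, 6, -17)
  hex 17: (10, 7, -17)
  hex 18: (9, 8, -17)
  hex 19: (8, 9, -17)
  hex 20: (7, 10, -17)
  hex 21: (6, 10, -16)
  hex 22: (5, 10, -15)
  hex 23: (4, 10, -14)
  hex 24: (3, 10, -13)
  hex 25: (2, 10, -12)
  hex 26: (2, 9, -11)
  hex 27: (2, 8, -10)
  hex 28: (2, 7, -9)
  hex 29: (2, 6, -8)
Sorted: 30 hexes.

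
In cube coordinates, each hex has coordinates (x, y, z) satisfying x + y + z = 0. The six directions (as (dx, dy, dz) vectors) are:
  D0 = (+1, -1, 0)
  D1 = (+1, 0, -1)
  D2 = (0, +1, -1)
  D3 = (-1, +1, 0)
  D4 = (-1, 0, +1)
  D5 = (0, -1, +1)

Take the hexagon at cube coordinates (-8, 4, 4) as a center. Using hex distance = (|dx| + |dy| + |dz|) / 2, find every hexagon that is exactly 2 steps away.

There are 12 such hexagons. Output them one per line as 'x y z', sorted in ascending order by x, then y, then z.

Walk ring at distance 2 from (-8, 4, 4):
Start at center + D4*2 = (-10, 4, 6)
  hex 0: (-10, 4, 6)
  hex 1: (-9, 3, 6)
  hex 2: (-8, 2, 6)
  hex 3: (-7, 2, 5)
  hex 4: (-6, 2, 4)
  hex 5: (-6, 3, 3)
  hex 6: (-6, 4, 2)
  hex 7: (-7, 5, 2)
  hex 8: (-8, 6, 2)
  hex 9: (-9, 6, 3)
  hex 10: (-10, 6, 4)
  hex 11: (-10, 5, 5)
Sorted: 12 hexes.

Answer: -10 4 6
-10 5 5
-10 6 4
-9 3 6
-9 6 3
-8 2 6
-8 6 2
-7 2 5
-7 5 2
-6 2 4
-6 3 3
-6 4 2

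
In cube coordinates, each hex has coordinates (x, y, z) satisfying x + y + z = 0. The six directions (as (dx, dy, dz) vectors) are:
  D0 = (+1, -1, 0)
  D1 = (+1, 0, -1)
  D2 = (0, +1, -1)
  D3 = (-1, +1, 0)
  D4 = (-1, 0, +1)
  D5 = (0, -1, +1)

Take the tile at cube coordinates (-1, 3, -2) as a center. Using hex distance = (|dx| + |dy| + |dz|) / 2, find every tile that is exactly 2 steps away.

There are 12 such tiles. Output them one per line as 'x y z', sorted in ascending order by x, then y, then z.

Walk ring at distance 2 from (-1, 3, -2):
Start at center + D4*2 = (-3, 3, 0)
  hex 0: (-3, 3, 0)
  hex 1: (-2, 2, 0)
  hex 2: (-1, 1, 0)
  hex 3: (0, 1, -1)
  hex 4: (1, 1, -2)
  hex 5: (1, 2, -3)
  hex 6: (1, 3, -4)
  hex 7: (0, 4, -4)
  hex 8: (-1, 5, -4)
  hex 9: (-2, 5, -3)
  hex 10: (-3, 5, -2)
  hex 11: (-3, 4, -1)
Sorted: 12 hexes.

Answer: -3 3 0
-3 4 -1
-3 5 -2
-2 2 0
-2 5 -3
-1 1 0
-1 5 -4
0 1 -1
0 4 -4
1 1 -2
1 2 -3
1 3 -4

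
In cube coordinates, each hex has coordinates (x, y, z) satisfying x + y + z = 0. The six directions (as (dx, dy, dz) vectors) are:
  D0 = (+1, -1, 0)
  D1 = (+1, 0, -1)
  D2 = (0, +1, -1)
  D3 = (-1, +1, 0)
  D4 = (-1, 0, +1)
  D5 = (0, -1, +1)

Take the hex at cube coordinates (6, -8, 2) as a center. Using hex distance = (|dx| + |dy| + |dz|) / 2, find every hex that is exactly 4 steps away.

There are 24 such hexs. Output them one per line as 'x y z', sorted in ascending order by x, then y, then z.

Walk ring at distance 4 from (6, -8, 2):
Start at center + D4*4 = (2, -8, 6)
  hex 0: (2, -8, 6)
  hex 1: (3, -9, 6)
  hex 2: (4, -10, 6)
  hex 3: (5, -11, 6)
  hex 4: (6, -12, 6)
  hex 5: (7, -12, 5)
  hex 6: (8, -12, 4)
  hex 7: (9, -12, 3)
  hex 8: (10, -12, 2)
  hex 9: (10, -11, 1)
  hex 10: (10, -10, 0)
  hex 11: (10, -9, -1)
  hex 12: (10, -8, -2)
  hex 13: (9, -7, -2)
  hex 14: (8, -6, -2)
  hex 15: (7, -5, -2)
  hex 16: (6, -4, -2)
  hex 17: (5, -4, -1)
  hex 18: (4, -4, 0)
  hex 19: (3, -4, 1)
  hex 20: (2, -4, 2)
  hex 21: (2, -5, 3)
  hex 22: (2, -6, 4)
  hex 23: (2, -7, 5)
Sorted: 24 hexes.

Answer: 2 -8 6
2 -7 5
2 -6 4
2 -5 3
2 -4 2
3 -9 6
3 -4 1
4 -10 6
4 -4 0
5 -11 6
5 -4 -1
6 -12 6
6 -4 -2
7 -12 5
7 -5 -2
8 -12 4
8 -6 -2
9 -12 3
9 -7 -2
10 -12 2
10 -11 1
10 -10 0
10 -9 -1
10 -8 -2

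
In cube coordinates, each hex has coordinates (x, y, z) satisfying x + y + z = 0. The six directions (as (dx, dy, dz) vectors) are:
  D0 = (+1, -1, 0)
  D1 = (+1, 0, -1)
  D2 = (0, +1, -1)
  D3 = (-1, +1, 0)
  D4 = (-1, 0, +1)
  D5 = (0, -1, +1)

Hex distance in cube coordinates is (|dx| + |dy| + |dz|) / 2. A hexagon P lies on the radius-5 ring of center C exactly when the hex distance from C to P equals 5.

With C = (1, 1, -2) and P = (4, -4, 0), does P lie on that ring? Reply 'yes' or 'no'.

|px - cx| = |4 - 1| = 3
|py - cy| = |-4 - 1| = 5
|pz - cz| = |0 - (-2)| = 2
distance = (3+5+2)/2 = 10/2 = 5
radius = 5; distance == radius -> yes

Answer: yes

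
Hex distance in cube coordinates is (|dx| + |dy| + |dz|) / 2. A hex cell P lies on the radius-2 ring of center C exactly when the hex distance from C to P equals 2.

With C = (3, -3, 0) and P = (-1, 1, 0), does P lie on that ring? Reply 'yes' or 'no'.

|px - cx| = |-1 - 3| = 4
|py - cy| = |1 - (-3)| = 4
|pz - cz| = |0 - 0| = 0
distance = (4+4+0)/2 = 8/2 = 4
radius = 2; distance != radius -> no

Answer: no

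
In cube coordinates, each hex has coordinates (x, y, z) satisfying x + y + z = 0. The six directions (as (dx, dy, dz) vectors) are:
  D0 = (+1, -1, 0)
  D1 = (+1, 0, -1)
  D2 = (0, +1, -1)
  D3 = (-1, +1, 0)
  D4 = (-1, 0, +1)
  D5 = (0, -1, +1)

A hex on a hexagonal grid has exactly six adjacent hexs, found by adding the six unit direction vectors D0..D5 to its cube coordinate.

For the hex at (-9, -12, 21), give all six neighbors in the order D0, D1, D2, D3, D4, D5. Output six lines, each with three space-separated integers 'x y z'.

Answer: -8 -13 21
-8 -12 20
-9 -11 20
-10 -11 21
-10 -12 22
-9 -13 22

Derivation:
Center: (-9, -12, 21). Add each direction:
  D0: (-9, -12, 21) + (1, -1, 0) = (-8, -13, 21)
  D1: (-9, -12, 21) + (1, 0, -1) = (-8, -12, 20)
  D2: (-9, -12, 21) + (0, 1, -1) = (-9, -11, 20)
  D3: (-9, -12, 21) + (-1, 1, 0) = (-10, -11, 21)
  D4: (-9, -12, 21) + (-1, 0, 1) = (-10, -12, 22)
  D5: (-9, -12, 21) + (0, -1, 1) = (-9, -13, 22)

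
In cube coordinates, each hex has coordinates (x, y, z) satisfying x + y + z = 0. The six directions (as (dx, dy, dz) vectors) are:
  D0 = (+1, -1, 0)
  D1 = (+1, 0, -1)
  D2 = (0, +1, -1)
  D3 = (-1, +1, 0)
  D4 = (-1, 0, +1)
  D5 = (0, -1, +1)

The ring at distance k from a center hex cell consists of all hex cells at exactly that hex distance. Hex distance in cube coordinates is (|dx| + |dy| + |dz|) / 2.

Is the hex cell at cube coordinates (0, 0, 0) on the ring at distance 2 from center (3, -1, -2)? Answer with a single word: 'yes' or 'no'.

|px - cx| = |0 - 3| = 3
|py - cy| = |0 - (-1)| = 1
|pz - cz| = |0 - (-2)| = 2
distance = (3+1+2)/2 = 6/2 = 3
radius = 2; distance != radius -> no

Answer: no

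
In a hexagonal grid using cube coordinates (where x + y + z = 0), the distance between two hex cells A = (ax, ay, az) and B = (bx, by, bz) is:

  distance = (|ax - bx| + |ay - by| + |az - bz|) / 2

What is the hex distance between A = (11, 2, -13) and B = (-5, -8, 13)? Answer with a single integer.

|ax - bx| = |11 - (-5)| = 16
|ay - by| = |2 - (-8)| = 10
|az - bz| = |-13 - 13| = 26
distance = (16 + 10 + 26) / 2 = 52 / 2 = 26

Answer: 26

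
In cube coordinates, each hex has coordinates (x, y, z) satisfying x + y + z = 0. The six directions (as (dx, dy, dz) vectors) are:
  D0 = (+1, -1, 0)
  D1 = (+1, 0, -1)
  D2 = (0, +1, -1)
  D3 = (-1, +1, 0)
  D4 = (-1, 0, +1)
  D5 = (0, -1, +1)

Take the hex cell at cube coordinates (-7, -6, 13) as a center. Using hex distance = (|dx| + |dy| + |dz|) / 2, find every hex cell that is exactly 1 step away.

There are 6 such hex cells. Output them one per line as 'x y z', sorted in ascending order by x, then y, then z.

Answer: -8 -6 14
-8 -5 13
-7 -7 14
-7 -5 12
-6 -7 13
-6 -6 12

Derivation:
Walk ring at distance 1 from (-7, -6, 13):
Start at center + D4*1 = (-8, -6, 14)
  hex 0: (-8, -6, 14)
  hex 1: (-7, -7, 14)
  hex 2: (-6, -7, 13)
  hex 3: (-6, -6, 12)
  hex 4: (-7, -5, 12)
  hex 5: (-8, -5, 13)
Sorted: 6 hexes.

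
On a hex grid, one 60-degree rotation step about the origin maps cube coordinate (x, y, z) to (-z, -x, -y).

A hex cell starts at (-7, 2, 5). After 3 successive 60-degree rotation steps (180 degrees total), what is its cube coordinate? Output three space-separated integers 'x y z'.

Start: (-7, 2, 5)
Step 1: (-7, 2, 5) -> (-(5), -(-7), -(2)) = (-5, 7, -2)
Step 2: (-5, 7, -2) -> (-(-2), -(-5), -(7)) = (2, 5, -7)
Step 3: (2, 5, -7) -> (-(-7), -(2), -(5)) = (7, -2, -5)

Answer: 7 -2 -5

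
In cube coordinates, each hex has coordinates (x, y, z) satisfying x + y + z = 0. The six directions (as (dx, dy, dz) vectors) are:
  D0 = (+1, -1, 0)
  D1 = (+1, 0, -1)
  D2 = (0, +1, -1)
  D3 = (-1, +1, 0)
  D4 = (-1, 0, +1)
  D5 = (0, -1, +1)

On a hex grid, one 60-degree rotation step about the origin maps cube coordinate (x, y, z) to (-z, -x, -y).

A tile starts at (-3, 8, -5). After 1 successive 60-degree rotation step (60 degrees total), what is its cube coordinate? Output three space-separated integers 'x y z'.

Start: (-3, 8, -5)
Step 1: (-3, 8, -5) -> (-(-5), -(-3), -(8)) = (5, 3, -8)

Answer: 5 3 -8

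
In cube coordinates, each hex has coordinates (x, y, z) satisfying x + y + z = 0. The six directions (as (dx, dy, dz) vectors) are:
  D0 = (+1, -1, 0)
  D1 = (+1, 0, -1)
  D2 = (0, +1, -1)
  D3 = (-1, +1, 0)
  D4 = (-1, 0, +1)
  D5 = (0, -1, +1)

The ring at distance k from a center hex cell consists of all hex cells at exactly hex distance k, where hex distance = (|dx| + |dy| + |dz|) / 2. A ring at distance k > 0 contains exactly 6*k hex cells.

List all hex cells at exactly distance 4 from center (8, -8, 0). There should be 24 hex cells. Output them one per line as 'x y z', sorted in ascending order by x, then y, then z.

Walk ring at distance 4 from (8, -8, 0):
Start at center + D4*4 = (4, -8, 4)
  hex 0: (4, -8, 4)
  hex 1: (5, -9, 4)
  hex 2: (6, -10, 4)
  hex 3: (7, -11, 4)
  hex 4: (8, -12, 4)
  hex 5: (9, -12, 3)
  hex 6: (10, -12, 2)
  hex 7: (11, -12, 1)
  hex 8: (12, -12, 0)
  hex 9: (12, -11, -1)
  hex 10: (12, -10, -2)
  hex 11: (12, -9, -3)
  hex 12: (12, -8, -4)
  hex 13: (11, -7, -4)
  hex 14: (10, -6, -4)
  hex 15: (9, -5, -4)
  hex 16: (8, -4, -4)
  hex 17: (7, -4, -3)
  hex 18: (6, -4, -2)
  hex 19: (5, -4, -1)
  hex 20: (4, -4, 0)
  hex 21: (4, -5, 1)
  hex 22: (4, -6, 2)
  hex 23: (4, -7, 3)
Sorted: 24 hexes.

Answer: 4 -8 4
4 -7 3
4 -6 2
4 -5 1
4 -4 0
5 -9 4
5 -4 -1
6 -10 4
6 -4 -2
7 -11 4
7 -4 -3
8 -12 4
8 -4 -4
9 -12 3
9 -5 -4
10 -12 2
10 -6 -4
11 -12 1
11 -7 -4
12 -12 0
12 -11 -1
12 -10 -2
12 -9 -3
12 -8 -4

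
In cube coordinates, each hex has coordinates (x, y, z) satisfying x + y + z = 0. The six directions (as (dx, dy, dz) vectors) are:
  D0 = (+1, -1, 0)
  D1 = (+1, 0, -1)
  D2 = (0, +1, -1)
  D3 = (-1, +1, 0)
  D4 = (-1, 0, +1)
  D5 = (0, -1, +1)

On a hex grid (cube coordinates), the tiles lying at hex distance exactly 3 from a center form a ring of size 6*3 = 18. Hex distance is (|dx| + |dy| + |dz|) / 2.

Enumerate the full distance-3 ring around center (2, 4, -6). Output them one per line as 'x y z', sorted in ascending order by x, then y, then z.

Walk ring at distance 3 from (2, 4, -6):
Start at center + D4*3 = (-1, 4, -3)
  hex 0: (-1, 4, -3)
  hex 1: (0, 3, -3)
  hex 2: (1, 2, -3)
  hex 3: (2, 1, -3)
  hex 4: (3, 1, -4)
  hex 5: (4, 1, -5)
  hex 6: (5, 1, -6)
  hex 7: (5, 2, -7)
  hex 8: (5, 3, -8)
  hex 9: (5, 4, -9)
  hex 10: (4, 5, -9)
  hex 11: (3, 6, -9)
  hex 12: (2, 7, -9)
  hex 13: (1, 7, -8)
  hex 14: (0, 7, -7)
  hex 15: (-1, 7, -6)
  hex 16: (-1, 6, -5)
  hex 17: (-1, 5, -4)
Sorted: 18 hexes.

Answer: -1 4 -3
-1 5 -4
-1 6 -5
-1 7 -6
0 3 -3
0 7 -7
1 2 -3
1 7 -8
2 1 -3
2 7 -9
3 1 -4
3 6 -9
4 1 -5
4 5 -9
5 1 -6
5 2 -7
5 3 -8
5 4 -9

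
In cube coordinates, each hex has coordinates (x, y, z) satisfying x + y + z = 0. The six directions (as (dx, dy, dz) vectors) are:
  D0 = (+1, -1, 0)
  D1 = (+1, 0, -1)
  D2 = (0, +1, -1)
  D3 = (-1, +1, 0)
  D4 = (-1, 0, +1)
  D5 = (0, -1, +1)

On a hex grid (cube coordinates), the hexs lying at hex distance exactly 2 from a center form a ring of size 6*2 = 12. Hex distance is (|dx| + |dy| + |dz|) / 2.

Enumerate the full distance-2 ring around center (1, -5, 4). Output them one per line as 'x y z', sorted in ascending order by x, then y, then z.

Answer: -1 -5 6
-1 -4 5
-1 -3 4
0 -6 6
0 -3 3
1 -7 6
1 -3 2
2 -7 5
2 -4 2
3 -7 4
3 -6 3
3 -5 2

Derivation:
Walk ring at distance 2 from (1, -5, 4):
Start at center + D4*2 = (-1, -5, 6)
  hex 0: (-1, -5, 6)
  hex 1: (0, -6, 6)
  hex 2: (1, -7, 6)
  hex 3: (2, -7, 5)
  hex 4: (3, -7, 4)
  hex 5: (3, -6, 3)
  hex 6: (3, -5, 2)
  hex 7: (2, -4, 2)
  hex 8: (1, -3, 2)
  hex 9: (0, -3, 3)
  hex 10: (-1, -3, 4)
  hex 11: (-1, -4, 5)
Sorted: 12 hexes.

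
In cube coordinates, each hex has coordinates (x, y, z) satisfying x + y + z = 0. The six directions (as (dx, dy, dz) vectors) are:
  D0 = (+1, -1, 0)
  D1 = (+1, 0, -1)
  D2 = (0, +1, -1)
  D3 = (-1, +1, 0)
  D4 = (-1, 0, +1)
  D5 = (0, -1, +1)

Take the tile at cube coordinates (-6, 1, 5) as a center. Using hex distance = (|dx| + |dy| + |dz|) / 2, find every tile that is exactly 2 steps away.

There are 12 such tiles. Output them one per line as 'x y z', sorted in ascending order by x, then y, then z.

Answer: -8 1 7
-8 2 6
-8 3 5
-7 0 7
-7 3 4
-6 -1 7
-6 3 3
-5 -1 6
-5 2 3
-4 -1 5
-4 0 4
-4 1 3

Derivation:
Walk ring at distance 2 from (-6, 1, 5):
Start at center + D4*2 = (-8, 1, 7)
  hex 0: (-8, 1, 7)
  hex 1: (-7, 0, 7)
  hex 2: (-6, -1, 7)
  hex 3: (-5, -1, 6)
  hex 4: (-4, -1, 5)
  hex 5: (-4, 0, 4)
  hex 6: (-4, 1, 3)
  hex 7: (-5, 2, 3)
  hex 8: (-6, 3, 3)
  hex 9: (-7, 3, 4)
  hex 10: (-8, 3, 5)
  hex 11: (-8, 2, 6)
Sorted: 12 hexes.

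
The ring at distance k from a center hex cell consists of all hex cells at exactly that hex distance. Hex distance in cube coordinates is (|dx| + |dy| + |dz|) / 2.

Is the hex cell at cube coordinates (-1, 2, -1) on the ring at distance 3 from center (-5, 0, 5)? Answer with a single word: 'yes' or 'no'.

|px - cx| = |-1 - (-5)| = 4
|py - cy| = |2 - 0| = 2
|pz - cz| = |-1 - 5| = 6
distance = (4+2+6)/2 = 12/2 = 6
radius = 3; distance != radius -> no

Answer: no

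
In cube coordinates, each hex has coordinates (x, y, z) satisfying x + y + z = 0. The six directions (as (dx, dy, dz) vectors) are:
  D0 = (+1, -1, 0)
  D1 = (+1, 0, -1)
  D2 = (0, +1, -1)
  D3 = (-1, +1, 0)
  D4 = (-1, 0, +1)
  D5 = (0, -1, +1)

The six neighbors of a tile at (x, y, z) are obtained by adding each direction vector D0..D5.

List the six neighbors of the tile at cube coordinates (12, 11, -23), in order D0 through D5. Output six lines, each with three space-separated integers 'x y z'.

Center: (12, 11, -23). Add each direction:
  D0: (12, 11, -23) + (1, -1, 0) = (13, 10, -23)
  D1: (12, 11, -23) + (1, 0, -1) = (13, 11, -24)
  D2: (12, 11, -23) + (0, 1, -1) = (12, 12, -24)
  D3: (12, 11, -23) + (-1, 1, 0) = (11, 12, -23)
  D4: (12, 11, -23) + (-1, 0, 1) = (11, 11, -22)
  D5: (12, 11, -23) + (0, -1, 1) = (12, 10, -22)

Answer: 13 10 -23
13 11 -24
12 12 -24
11 12 -23
11 11 -22
12 10 -22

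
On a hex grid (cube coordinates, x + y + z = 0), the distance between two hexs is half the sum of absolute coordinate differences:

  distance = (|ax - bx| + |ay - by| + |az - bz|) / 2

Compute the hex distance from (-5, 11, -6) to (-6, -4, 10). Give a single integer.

Answer: 16

Derivation:
|ax - bx| = |-5 - (-6)| = 1
|ay - by| = |11 - (-4)| = 15
|az - bz| = |-6 - 10| = 16
distance = (1 + 15 + 16) / 2 = 32 / 2 = 16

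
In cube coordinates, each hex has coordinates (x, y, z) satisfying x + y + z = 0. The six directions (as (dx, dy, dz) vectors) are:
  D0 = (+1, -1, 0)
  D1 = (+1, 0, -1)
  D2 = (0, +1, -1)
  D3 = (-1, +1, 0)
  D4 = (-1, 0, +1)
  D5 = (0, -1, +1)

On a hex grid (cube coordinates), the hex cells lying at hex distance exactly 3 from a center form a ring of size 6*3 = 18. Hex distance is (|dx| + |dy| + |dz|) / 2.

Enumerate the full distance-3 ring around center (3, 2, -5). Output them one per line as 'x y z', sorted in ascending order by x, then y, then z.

Answer: 0 2 -2
0 3 -3
0 4 -4
0 5 -5
1 1 -2
1 5 -6
2 0 -2
2 5 -7
3 -1 -2
3 5 -8
4 -1 -3
4 4 -8
5 -1 -4
5 3 -8
6 -1 -5
6 0 -6
6 1 -7
6 2 -8

Derivation:
Walk ring at distance 3 from (3, 2, -5):
Start at center + D4*3 = (0, 2, -2)
  hex 0: (0, 2, -2)
  hex 1: (1, 1, -2)
  hex 2: (2, 0, -2)
  hex 3: (3, -1, -2)
  hex 4: (4, -1, -3)
  hex 5: (5, -1, -4)
  hex 6: (6, -1, -5)
  hex 7: (6, 0, -6)
  hex 8: (6, 1, -7)
  hex 9: (6, 2, -8)
  hex 10: (5, 3, -8)
  hex 11: (4, 4, -8)
  hex 12: (3, 5, -8)
  hex 13: (2, 5, -7)
  hex 14: (1, 5, -6)
  hex 15: (0, 5, -5)
  hex 16: (0, 4, -4)
  hex 17: (0, 3, -3)
Sorted: 18 hexes.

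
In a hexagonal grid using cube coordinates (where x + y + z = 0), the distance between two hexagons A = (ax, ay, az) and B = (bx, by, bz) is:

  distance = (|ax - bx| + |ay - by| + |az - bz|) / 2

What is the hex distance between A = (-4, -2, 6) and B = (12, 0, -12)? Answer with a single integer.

|ax - bx| = |-4 - 12| = 16
|ay - by| = |-2 - 0| = 2
|az - bz| = |6 - (-12)| = 18
distance = (16 + 2 + 18) / 2 = 36 / 2 = 18

Answer: 18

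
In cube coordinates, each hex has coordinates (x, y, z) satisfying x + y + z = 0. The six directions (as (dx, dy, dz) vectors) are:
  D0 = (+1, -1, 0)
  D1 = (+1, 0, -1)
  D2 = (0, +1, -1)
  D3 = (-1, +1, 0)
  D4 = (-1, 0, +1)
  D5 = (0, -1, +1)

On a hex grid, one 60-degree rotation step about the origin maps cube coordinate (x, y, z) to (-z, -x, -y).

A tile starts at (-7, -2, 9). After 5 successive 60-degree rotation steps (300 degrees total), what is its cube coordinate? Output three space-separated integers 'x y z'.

Start: (-7, -2, 9)
Step 1: (-7, -2, 9) -> (-(9), -(-7), -(-2)) = (-9, 7, 2)
Step 2: (-9, 7, 2) -> (-(2), -(-9), -(7)) = (-2, 9, -7)
Step 3: (-2, 9, -7) -> (-(-7), -(-2), -(9)) = (7, 2, -9)
Step 4: (7, 2, -9) -> (-(-9), -(7), -(2)) = (9, -7, -2)
Step 5: (9, -7, -2) -> (-(-2), -(9), -(-7)) = (2, -9, 7)

Answer: 2 -9 7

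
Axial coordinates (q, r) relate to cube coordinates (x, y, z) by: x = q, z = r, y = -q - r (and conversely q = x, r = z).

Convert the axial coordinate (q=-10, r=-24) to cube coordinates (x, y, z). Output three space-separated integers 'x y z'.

Answer: -10 34 -24

Derivation:
x = q = -10
z = r = -24
y = -x - z = -(-10) - (-24) = 34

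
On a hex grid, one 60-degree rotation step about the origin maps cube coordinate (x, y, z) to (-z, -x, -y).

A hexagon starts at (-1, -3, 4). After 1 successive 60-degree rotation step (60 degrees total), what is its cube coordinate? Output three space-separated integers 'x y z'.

Answer: -4 1 3

Derivation:
Start: (-1, -3, 4)
Step 1: (-1, -3, 4) -> (-(4), -(-1), -(-3)) = (-4, 1, 3)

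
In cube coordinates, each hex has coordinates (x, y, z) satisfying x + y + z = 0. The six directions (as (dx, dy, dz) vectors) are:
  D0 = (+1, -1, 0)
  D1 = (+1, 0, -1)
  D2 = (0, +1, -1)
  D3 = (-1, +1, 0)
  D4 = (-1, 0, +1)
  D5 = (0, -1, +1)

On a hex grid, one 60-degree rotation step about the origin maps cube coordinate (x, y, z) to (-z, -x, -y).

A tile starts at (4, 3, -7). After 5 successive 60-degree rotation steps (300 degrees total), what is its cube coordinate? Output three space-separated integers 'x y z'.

Answer: -3 7 -4

Derivation:
Start: (4, 3, -7)
Step 1: (4, 3, -7) -> (-(-7), -(4), -(3)) = (7, -4, -3)
Step 2: (7, -4, -3) -> (-(-3), -(7), -(-4)) = (3, -7, 4)
Step 3: (3, -7, 4) -> (-(4), -(3), -(-7)) = (-4, -3, 7)
Step 4: (-4, -3, 7) -> (-(7), -(-4), -(-3)) = (-7, 4, 3)
Step 5: (-7, 4, 3) -> (-(3), -(-7), -(4)) = (-3, 7, -4)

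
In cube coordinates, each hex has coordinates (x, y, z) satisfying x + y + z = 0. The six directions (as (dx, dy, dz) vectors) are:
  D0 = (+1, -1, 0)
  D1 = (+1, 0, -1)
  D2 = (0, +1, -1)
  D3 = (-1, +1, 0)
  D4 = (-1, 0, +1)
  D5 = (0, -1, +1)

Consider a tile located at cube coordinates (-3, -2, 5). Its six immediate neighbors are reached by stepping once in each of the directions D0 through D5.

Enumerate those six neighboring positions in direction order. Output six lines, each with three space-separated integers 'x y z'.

Answer: -2 -3 5
-2 -2 4
-3 -1 4
-4 -1 5
-4 -2 6
-3 -3 6

Derivation:
Center: (-3, -2, 5). Add each direction:
  D0: (-3, -2, 5) + (1, -1, 0) = (-2, -3, 5)
  D1: (-3, -2, 5) + (1, 0, -1) = (-2, -2, 4)
  D2: (-3, -2, 5) + (0, 1, -1) = (-3, -1, 4)
  D3: (-3, -2, 5) + (-1, 1, 0) = (-4, -1, 5)
  D4: (-3, -2, 5) + (-1, 0, 1) = (-4, -2, 6)
  D5: (-3, -2, 5) + (0, -1, 1) = (-3, -3, 6)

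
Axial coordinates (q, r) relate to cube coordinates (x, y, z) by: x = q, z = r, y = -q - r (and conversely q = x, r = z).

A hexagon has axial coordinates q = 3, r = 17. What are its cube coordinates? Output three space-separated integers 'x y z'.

x = q = 3
z = r = 17
y = -x - z = -(3) - (17) = -20

Answer: 3 -20 17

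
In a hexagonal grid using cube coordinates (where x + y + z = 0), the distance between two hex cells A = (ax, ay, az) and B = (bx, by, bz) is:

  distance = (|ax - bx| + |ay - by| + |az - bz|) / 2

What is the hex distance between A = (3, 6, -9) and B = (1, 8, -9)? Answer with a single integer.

|ax - bx| = |3 - 1| = 2
|ay - by| = |6 - 8| = 2
|az - bz| = |-9 - (-9)| = 0
distance = (2 + 2 + 0) / 2 = 4 / 2 = 2

Answer: 2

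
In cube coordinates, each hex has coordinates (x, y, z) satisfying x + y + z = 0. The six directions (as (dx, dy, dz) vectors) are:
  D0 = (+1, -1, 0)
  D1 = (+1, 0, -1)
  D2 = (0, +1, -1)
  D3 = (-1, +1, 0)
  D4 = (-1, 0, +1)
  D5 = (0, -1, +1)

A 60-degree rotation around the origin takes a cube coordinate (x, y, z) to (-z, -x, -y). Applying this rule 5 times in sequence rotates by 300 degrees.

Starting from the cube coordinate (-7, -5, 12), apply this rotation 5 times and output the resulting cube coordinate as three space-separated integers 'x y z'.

Answer: 5 -12 7

Derivation:
Start: (-7, -5, 12)
Step 1: (-7, -5, 12) -> (-(12), -(-7), -(-5)) = (-12, 7, 5)
Step 2: (-12, 7, 5) -> (-(5), -(-12), -(7)) = (-5, 12, -7)
Step 3: (-5, 12, -7) -> (-(-7), -(-5), -(12)) = (7, 5, -12)
Step 4: (7, 5, -12) -> (-(-12), -(7), -(5)) = (12, -7, -5)
Step 5: (12, -7, -5) -> (-(-5), -(12), -(-7)) = (5, -12, 7)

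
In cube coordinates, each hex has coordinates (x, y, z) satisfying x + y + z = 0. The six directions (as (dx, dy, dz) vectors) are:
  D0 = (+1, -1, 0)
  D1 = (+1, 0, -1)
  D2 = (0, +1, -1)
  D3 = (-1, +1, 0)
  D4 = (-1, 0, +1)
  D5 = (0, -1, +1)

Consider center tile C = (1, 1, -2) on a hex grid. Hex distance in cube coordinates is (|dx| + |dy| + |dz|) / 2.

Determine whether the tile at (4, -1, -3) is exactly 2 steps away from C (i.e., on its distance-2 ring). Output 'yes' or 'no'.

|px - cx| = |4 - 1| = 3
|py - cy| = |-1 - 1| = 2
|pz - cz| = |-3 - (-2)| = 1
distance = (3+2+1)/2 = 6/2 = 3
radius = 2; distance != radius -> no

Answer: no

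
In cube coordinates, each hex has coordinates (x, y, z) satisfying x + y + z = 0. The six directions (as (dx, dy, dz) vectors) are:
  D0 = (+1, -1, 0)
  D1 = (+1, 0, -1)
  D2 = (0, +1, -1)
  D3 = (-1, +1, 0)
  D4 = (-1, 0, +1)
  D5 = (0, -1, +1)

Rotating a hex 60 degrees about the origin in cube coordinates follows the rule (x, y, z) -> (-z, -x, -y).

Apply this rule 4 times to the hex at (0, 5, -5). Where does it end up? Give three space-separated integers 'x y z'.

Answer: -5 0 5

Derivation:
Start: (0, 5, -5)
Step 1: (0, 5, -5) -> (-(-5), -(0), -(5)) = (5, 0, -5)
Step 2: (5, 0, -5) -> (-(-5), -(5), -(0)) = (5, -5, 0)
Step 3: (5, -5, 0) -> (-(0), -(5), -(-5)) = (0, -5, 5)
Step 4: (0, -5, 5) -> (-(5), -(0), -(-5)) = (-5, 0, 5)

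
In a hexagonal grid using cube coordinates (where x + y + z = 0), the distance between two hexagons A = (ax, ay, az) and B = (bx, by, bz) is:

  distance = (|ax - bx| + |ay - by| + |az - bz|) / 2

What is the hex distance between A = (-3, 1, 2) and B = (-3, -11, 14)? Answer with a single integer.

Answer: 12

Derivation:
|ax - bx| = |-3 - (-3)| = 0
|ay - by| = |1 - (-11)| = 12
|az - bz| = |2 - 14| = 12
distance = (0 + 12 + 12) / 2 = 24 / 2 = 12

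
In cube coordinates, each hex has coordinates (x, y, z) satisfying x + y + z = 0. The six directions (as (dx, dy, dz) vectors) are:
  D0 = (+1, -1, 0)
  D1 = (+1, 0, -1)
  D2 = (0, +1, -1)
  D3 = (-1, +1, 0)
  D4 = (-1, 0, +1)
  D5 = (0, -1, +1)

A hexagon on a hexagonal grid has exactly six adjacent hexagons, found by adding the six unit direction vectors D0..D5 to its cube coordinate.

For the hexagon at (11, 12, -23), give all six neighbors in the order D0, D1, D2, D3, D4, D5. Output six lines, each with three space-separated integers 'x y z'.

Answer: 12 11 -23
12 12 -24
11 13 -24
10 13 -23
10 12 -22
11 11 -22

Derivation:
Center: (11, 12, -23). Add each direction:
  D0: (11, 12, -23) + (1, -1, 0) = (12, 11, -23)
  D1: (11, 12, -23) + (1, 0, -1) = (12, 12, -24)
  D2: (11, 12, -23) + (0, 1, -1) = (11, 13, -24)
  D3: (11, 12, -23) + (-1, 1, 0) = (10, 13, -23)
  D4: (11, 12, -23) + (-1, 0, 1) = (10, 12, -22)
  D5: (11, 12, -23) + (0, -1, 1) = (11, 11, -22)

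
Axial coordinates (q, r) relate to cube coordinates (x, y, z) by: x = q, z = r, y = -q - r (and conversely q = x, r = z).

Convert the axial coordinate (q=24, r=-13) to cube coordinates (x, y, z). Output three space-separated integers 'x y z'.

x = q = 24
z = r = -13
y = -x - z = -(24) - (-13) = -11

Answer: 24 -11 -13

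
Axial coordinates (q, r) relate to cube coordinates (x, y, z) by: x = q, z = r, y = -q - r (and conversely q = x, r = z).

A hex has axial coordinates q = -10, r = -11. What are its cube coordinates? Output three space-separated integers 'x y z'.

x = q = -10
z = r = -11
y = -x - z = -(-10) - (-11) = 21

Answer: -10 21 -11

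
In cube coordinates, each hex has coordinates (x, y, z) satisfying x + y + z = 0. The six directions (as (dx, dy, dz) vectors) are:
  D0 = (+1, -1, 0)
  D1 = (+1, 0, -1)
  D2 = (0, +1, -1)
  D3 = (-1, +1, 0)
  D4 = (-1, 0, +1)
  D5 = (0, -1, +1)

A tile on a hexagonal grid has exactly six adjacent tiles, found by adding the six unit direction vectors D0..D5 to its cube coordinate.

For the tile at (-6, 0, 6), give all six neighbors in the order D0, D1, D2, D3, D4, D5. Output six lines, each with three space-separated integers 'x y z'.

Center: (-6, 0, 6). Add each direction:
  D0: (-6, 0, 6) + (1, -1, 0) = (-5, -1, 6)
  D1: (-6, 0, 6) + (1, 0, -1) = (-5, 0, 5)
  D2: (-6, 0, 6) + (0, 1, -1) = (-6, 1, 5)
  D3: (-6, 0, 6) + (-1, 1, 0) = (-7, 1, 6)
  D4: (-6, 0, 6) + (-1, 0, 1) = (-7, 0, 7)
  D5: (-6, 0, 6) + (0, -1, 1) = (-6, -1, 7)

Answer: -5 -1 6
-5 0 5
-6 1 5
-7 1 6
-7 0 7
-6 -1 7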